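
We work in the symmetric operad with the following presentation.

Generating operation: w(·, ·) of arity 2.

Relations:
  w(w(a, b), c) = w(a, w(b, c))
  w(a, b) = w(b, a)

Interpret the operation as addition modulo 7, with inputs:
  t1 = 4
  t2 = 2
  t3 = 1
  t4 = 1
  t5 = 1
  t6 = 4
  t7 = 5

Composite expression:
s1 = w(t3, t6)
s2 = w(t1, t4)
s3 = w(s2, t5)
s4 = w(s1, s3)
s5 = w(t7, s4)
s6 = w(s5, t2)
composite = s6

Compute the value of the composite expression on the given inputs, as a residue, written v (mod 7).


4 (mod 7)


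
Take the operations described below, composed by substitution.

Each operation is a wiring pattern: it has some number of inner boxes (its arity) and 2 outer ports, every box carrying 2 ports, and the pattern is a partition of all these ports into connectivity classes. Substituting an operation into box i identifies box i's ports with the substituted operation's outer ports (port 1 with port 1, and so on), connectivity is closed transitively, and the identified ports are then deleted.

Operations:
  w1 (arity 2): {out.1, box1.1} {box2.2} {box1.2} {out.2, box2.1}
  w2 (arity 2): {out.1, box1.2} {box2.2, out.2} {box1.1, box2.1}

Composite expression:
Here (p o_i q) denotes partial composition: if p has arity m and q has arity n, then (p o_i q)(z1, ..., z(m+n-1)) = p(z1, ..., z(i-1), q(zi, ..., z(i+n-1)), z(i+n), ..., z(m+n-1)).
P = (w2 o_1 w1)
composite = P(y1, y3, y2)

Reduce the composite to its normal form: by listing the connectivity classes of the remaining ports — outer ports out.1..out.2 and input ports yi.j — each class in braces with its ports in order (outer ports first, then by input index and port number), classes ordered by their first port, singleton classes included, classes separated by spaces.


{out.1, y3.1} {out.2, y2.2} {y1.1, y2.1} {y1.2} {y3.2}

Treat the ports identified at w2 as solder joints: merge, then drop.
the subtree at w1 composes to {out.1, y1.1} {out.2, y3.1} {y1.2} {y3.2} on (y1, y3); out.j = own outer ports
the subtree at w2 composes to {out.1, y3.1} {out.2, y2.2} {y1.1, y2.1} {y1.2} {y3.2} on (y1, y3, y2); out.j = own outer ports


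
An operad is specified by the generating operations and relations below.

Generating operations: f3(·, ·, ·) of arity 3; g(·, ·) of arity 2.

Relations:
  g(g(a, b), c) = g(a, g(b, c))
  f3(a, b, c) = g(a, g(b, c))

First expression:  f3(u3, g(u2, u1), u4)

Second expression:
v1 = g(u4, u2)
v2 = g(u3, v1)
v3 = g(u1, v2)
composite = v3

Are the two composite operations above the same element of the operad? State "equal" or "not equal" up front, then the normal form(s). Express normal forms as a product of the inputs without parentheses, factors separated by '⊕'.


In normal form, the first expression is u3 ⊕ u2 ⊕ u1 ⊕ u4
In normal form, the second expression is u1 ⊕ u3 ⊕ u4 ⊕ u2
No match — not equal.

not equal: they reduce to u3 ⊕ u2 ⊕ u1 ⊕ u4 and u1 ⊕ u3 ⊕ u4 ⊕ u2


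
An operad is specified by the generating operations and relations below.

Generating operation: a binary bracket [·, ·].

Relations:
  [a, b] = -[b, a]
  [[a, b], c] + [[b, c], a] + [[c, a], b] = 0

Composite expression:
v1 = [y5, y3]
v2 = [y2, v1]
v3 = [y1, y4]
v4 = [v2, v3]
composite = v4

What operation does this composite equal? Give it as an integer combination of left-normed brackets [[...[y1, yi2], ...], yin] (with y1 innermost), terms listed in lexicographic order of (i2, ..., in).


A multilinear Lie element is pinned by y1-initial words (y1 innermost).
Composite bracket: [[y2, [y5, y3]], [y1, y4]]
Full expansion: 16 signed words from ab - ba (2^4 = 16).
Only words starting with y1 matter:
  from y1y4y2y3y5, sign +1: term +[[[[y1, y4], y2], y3], y5]
  from y1y4y2y5y3, sign -1: term -[[[[y1, y4], y2], y5], y3]
  from y1y4y3y5y2, sign -1: term -[[[[y1, y4], y3], y5], y2]
  from y1y4y5y3y2, sign +1: term +[[[[y1, y4], y5], y3], y2]

[[[[y1, y4], y2], y3], y5] - [[[[y1, y4], y2], y5], y3] - [[[[y1, y4], y3], y5], y2] + [[[[y1, y4], y5], y3], y2]


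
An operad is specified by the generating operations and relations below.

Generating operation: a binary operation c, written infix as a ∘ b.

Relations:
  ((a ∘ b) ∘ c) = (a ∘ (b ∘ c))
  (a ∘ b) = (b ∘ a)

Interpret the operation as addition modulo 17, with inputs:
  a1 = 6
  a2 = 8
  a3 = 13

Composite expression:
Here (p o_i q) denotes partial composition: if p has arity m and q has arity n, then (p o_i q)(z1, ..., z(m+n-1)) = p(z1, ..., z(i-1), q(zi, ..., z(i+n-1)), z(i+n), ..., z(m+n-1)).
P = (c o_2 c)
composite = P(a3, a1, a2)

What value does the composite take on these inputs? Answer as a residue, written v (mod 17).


10 (mod 17)

(a1 ∘ a2) = 14
(a3 ∘ (a1 ∘ a2)) = 10


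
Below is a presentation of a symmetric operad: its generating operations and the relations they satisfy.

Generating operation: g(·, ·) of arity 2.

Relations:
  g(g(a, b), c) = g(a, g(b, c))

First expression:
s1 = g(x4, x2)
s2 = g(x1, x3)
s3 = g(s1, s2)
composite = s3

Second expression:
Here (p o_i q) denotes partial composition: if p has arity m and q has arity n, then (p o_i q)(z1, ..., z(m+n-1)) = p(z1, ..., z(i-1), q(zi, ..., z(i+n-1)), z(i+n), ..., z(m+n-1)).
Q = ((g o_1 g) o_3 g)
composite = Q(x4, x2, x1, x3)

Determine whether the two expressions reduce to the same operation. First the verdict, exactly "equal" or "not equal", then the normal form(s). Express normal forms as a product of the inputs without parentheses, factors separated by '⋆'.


The first expression, normalized: x4 ⋆ x2 ⋆ x1 ⋆ x3
The second expression, normalized: x4 ⋆ x2 ⋆ x1 ⋆ x3
The normal forms match — equal.

equal: each reduces to x4 ⋆ x2 ⋆ x1 ⋆ x3


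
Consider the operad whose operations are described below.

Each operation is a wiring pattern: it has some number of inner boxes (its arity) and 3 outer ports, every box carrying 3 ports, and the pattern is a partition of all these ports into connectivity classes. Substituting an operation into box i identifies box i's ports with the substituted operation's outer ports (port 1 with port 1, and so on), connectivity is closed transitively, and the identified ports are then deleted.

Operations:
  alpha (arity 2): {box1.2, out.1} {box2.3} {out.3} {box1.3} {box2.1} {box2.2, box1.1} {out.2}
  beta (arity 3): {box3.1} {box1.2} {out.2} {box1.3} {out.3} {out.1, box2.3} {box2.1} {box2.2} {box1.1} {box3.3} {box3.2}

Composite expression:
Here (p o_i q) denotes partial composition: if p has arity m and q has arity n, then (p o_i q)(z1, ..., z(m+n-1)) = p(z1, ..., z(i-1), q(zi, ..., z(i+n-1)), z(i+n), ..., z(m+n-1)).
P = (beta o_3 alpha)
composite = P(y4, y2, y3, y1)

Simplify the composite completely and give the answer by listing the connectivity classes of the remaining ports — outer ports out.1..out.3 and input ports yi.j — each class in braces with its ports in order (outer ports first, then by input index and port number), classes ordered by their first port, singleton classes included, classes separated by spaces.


{out.1, y2.3} {out.2} {out.3} {y1.1} {y1.2, y3.1} {y1.3} {y2.1} {y2.2} {y3.2} {y3.3} {y4.1} {y4.2} {y4.3}

Substituting into beta glues patterns; closure does the rest.
stage alpha: inputs (y3, y1), connectivity {out.1, y3.2} {out.2} {out.3} {y1.1} {y1.2, y3.1} {y1.3} {y3.3}, out.j its boundary
stage beta: inputs (y4, y2, y3, y1), connectivity {out.1, y2.3} {out.2} {out.3} {y1.1} {y1.2, y3.1} {y1.3} {y2.1} {y2.2} {y3.2} {y3.3} {y4.1} {y4.2} {y4.3}, out.j its boundary


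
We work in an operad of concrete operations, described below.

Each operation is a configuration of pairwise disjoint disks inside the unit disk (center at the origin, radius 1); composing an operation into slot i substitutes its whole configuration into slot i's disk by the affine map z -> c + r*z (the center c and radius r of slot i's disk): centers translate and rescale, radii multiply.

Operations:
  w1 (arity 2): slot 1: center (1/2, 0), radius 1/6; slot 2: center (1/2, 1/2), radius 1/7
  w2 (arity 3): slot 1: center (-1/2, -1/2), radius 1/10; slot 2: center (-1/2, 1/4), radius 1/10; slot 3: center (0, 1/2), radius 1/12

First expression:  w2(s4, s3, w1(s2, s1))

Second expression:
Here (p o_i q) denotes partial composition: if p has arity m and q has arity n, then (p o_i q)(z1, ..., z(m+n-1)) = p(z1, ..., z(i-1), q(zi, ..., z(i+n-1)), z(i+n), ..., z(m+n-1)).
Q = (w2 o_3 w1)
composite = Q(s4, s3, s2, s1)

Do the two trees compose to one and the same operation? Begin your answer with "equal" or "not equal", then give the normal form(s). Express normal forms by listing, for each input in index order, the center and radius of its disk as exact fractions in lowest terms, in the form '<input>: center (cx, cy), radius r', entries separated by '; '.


equal: each reduces to s1: center (1/24, 13/24), radius 1/84; s2: center (1/24, 1/2), radius 1/72; s3: center (-1/2, 1/4), radius 1/10; s4: center (-1/2, -1/2), radius 1/10


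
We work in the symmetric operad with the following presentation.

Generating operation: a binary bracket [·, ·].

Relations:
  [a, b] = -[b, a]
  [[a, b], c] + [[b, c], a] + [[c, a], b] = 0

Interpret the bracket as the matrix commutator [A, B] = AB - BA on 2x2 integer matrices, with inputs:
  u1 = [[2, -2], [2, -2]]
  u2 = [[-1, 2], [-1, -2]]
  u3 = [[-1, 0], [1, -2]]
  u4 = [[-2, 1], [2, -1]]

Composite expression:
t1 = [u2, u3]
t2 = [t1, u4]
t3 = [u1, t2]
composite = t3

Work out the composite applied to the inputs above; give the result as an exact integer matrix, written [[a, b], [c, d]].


[[8, 0], [16, -8]]

[u2, u3] = [[2, -2], [-2, -2]]
[[u2, u3], u4] = [[-2, 2], [-6, 2]]
[u1, [[u2, u3], u4]] = [[8, 0], [16, -8]]


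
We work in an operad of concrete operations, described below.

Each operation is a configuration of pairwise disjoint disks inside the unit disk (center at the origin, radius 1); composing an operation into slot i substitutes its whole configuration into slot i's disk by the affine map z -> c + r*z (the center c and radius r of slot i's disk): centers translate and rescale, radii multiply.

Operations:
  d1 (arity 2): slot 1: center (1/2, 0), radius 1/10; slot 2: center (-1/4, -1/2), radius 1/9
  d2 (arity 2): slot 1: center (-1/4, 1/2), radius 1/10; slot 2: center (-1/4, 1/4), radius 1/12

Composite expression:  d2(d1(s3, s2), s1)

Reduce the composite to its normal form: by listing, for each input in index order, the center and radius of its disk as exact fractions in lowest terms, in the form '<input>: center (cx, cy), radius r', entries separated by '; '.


s1: center (-1/4, 1/4), radius 1/12; s2: center (-11/40, 9/20), radius 1/90; s3: center (-1/5, 1/2), radius 1/100

Nesting under d2 composes maps z -> c + r*z down each s-path.
input s3: composing its 2 substitution steps yields center (-1/5, 1/2), radius 1/100
input s2: composing its 2 substitution steps yields center (-11/40, 9/20), radius 1/90
input s1: composing its 1 substitution step yields center (-1/4, 1/4), radius 1/12


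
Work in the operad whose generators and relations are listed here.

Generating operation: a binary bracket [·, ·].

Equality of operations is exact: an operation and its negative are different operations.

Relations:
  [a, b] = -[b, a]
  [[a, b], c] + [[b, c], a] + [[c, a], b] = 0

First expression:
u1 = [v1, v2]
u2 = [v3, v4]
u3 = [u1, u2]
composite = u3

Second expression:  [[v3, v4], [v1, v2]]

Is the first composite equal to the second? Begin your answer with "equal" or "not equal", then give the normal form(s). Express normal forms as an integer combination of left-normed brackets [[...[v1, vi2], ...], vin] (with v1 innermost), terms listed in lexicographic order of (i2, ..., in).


not equal; first: [[[v1, v2], v3], v4] - [[[v1, v2], v4], v3]; second: -[[[v1, v2], v3], v4] + [[[v1, v2], v4], v3]

The first expression reduces to [[[v1, v2], v3], v4] - [[[v1, v2], v4], v3]
The second expression reduces to -[[[v1, v2], v3], v4] + [[[v1, v2], v4], v3]
Different reductions; not equal.


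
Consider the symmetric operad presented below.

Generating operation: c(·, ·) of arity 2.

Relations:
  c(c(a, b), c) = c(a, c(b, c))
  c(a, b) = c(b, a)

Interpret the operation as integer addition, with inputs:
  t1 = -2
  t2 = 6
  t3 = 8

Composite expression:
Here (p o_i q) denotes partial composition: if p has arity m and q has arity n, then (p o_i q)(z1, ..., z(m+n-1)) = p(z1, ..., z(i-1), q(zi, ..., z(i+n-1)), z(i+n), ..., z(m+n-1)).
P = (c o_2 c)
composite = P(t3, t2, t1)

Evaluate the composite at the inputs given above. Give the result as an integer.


12


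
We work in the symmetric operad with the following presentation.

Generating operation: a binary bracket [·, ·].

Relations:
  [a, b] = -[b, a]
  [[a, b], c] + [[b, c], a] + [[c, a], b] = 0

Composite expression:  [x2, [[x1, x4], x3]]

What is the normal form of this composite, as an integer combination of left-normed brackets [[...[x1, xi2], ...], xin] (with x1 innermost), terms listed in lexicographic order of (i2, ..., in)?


-[[[x1, x4], x3], x2]

Expand each bracket as ab - ba; the x1-initial words give the coefficients.
Composite bracket: [x2, [[x1, x4], x3]]
Full expansion: 8 signed words from ab - ba (2^3 = 8).
The x1-initial words carry the normal form:
  word x1x4x3x2 has sign -1, contributing -[[[x1, x4], x3], x2]


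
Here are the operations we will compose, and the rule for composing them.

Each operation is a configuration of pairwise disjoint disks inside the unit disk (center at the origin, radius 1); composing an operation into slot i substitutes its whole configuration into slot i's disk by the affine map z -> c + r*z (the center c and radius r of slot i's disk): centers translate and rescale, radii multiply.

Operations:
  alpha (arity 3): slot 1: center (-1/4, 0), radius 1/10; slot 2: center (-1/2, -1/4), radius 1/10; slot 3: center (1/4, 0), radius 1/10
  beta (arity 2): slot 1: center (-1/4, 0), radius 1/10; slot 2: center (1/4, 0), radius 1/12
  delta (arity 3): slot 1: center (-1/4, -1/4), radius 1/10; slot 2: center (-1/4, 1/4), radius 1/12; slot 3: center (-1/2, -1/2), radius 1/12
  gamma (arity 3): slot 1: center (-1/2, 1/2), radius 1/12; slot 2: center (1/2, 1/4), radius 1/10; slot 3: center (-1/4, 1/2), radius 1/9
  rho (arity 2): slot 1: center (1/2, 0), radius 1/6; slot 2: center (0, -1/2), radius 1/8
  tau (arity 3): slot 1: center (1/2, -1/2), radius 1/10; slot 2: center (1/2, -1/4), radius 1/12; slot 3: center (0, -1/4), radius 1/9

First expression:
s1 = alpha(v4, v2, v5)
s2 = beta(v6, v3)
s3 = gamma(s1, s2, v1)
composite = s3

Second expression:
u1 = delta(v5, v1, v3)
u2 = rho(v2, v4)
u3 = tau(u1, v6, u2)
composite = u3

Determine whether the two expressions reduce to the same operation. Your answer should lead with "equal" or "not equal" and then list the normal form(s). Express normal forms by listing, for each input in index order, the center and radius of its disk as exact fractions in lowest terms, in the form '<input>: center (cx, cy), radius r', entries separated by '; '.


not equal; first: v1: center (-1/4, 1/2), radius 1/9; v2: center (-13/24, 23/48), radius 1/120; v3: center (21/40, 1/4), radius 1/120; v4: center (-25/48, 1/2), radius 1/120; v5: center (-23/48, 1/2), radius 1/120; v6: center (19/40, 1/4), radius 1/100; second: v1: center (19/40, -19/40), radius 1/120; v2: center (1/18, -1/4), radius 1/54; v3: center (9/20, -11/20), radius 1/120; v4: center (0, -11/36), radius 1/72; v5: center (19/40, -21/40), radius 1/100; v6: center (1/2, -1/4), radius 1/12


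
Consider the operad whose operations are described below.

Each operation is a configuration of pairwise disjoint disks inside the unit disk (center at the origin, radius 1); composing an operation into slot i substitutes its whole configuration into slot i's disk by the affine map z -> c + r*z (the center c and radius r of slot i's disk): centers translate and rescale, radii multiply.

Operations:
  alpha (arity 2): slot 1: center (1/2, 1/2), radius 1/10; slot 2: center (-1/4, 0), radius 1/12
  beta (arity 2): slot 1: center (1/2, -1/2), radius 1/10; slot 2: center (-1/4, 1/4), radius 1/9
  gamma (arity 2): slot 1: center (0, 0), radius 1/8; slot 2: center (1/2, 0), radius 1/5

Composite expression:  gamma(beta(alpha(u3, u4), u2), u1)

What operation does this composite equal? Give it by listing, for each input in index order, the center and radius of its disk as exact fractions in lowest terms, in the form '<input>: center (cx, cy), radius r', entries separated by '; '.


u1: center (1/2, 0), radius 1/5; u2: center (-1/32, 1/32), radius 1/72; u3: center (11/160, -9/160), radius 1/800; u4: center (19/320, -1/16), radius 1/960


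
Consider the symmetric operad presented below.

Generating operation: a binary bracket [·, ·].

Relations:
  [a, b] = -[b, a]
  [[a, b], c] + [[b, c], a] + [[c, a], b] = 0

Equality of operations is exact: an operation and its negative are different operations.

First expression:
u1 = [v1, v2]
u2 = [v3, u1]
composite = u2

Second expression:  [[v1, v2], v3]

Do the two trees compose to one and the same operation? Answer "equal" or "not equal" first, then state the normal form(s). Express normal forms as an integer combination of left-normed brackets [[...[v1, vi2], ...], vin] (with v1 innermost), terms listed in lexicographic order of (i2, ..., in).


not equal; first: -[[v1, v2], v3]; second: [[v1, v2], v3]

The first expression reduces to -[[v1, v2], v3]
The second expression reduces to [[v1, v2], v3]
The forms do not match — not equal.


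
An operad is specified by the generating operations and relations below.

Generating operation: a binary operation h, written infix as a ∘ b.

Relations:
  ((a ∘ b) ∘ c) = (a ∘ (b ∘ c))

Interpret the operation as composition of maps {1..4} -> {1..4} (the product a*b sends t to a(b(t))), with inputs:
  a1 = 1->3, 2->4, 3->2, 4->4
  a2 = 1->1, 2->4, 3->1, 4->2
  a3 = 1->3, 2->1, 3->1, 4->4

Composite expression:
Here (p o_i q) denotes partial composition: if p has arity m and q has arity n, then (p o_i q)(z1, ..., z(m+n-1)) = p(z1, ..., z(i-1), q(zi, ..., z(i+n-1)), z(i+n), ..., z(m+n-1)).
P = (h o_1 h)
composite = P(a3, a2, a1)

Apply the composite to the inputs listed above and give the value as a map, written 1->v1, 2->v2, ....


1->3, 2->1, 3->4, 4->1

(a3 ∘ a2) = 1->3, 2->4, 3->3, 4->1
((a3 ∘ a2) ∘ a1) = 1->3, 2->1, 3->4, 4->1


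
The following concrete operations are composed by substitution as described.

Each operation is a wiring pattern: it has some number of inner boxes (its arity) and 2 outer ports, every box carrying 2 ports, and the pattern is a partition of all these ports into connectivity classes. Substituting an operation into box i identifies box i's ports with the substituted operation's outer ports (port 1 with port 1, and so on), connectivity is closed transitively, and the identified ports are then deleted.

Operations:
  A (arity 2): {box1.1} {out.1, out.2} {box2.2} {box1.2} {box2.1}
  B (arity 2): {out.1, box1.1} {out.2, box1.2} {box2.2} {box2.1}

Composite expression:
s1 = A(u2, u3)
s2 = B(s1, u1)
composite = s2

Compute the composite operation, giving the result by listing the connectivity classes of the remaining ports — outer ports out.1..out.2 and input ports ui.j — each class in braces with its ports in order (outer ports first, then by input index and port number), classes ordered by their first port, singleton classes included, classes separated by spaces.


After gluing at B, chains via deleted ports link the u-ports.
A over (u2, u3) gives {out.1, out.2} {u2.1} {u2.2} {u3.1} {u3.2}, out.j being that stage's outer ports
B over (u2, u3, u1) gives {out.1, out.2} {u1.1} {u1.2} {u2.1} {u2.2} {u3.1} {u3.2}, out.j being that stage's outer ports

{out.1, out.2} {u1.1} {u1.2} {u2.1} {u2.2} {u3.1} {u3.2}


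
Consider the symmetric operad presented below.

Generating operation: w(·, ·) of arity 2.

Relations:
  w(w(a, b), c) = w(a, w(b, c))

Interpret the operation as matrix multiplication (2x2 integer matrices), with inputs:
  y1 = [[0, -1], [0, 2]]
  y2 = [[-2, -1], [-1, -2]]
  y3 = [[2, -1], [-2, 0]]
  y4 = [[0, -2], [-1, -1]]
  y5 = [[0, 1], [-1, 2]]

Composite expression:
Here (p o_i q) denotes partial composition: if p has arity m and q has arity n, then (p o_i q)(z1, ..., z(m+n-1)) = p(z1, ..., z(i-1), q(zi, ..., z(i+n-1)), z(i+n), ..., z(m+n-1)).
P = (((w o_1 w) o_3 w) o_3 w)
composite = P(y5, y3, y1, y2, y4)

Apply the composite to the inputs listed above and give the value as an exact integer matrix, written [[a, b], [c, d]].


w(y5, y3) = [[-2, 0], [-6, 1]]
w(y1, y2) = [[1, 2], [-2, -4]]
w(w(y1, y2), y4) = [[-2, -4], [4, 8]]
w(w(y5, y3), w(w(y1, y2), y4)) = [[4, 8], [16, 32]]

[[4, 8], [16, 32]]


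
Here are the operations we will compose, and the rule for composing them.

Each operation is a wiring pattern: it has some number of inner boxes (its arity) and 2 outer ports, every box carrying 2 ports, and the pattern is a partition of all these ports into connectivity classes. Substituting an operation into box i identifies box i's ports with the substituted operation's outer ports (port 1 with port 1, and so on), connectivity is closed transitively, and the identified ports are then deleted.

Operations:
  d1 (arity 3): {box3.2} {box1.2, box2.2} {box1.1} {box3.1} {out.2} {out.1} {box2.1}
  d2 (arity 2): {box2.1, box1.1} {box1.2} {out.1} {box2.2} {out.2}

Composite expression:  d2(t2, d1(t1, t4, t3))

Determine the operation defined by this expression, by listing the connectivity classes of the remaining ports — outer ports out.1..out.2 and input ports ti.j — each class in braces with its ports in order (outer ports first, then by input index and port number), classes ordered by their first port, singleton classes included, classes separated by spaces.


{out.1} {out.2} {t1.1} {t1.2, t4.2} {t2.1} {t2.2} {t3.1} {t3.2} {t4.1}

Reachability decides: close wires over d2-identified ports.
through d1, on inputs (t1, t4, t3): {out.1} {out.2} {t1.1} {t1.2, t4.2} {t3.1} {t3.2} {t4.1} (out.j = stage outer ports)
through d2, on inputs (t2, t1, t4, t3): {out.1} {out.2} {t1.1} {t1.2, t4.2} {t2.1} {t2.2} {t3.1} {t3.2} {t4.1} (out.j = stage outer ports)


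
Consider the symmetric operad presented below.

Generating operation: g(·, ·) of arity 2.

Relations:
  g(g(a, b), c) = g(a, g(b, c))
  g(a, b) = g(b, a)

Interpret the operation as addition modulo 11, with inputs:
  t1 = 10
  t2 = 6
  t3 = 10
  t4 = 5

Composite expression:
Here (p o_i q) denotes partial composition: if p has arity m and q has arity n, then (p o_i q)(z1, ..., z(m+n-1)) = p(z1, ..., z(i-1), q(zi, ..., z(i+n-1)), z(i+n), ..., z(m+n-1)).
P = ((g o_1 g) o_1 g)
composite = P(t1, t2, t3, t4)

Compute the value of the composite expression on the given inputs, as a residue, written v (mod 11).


9 (mod 11)

g(t1, t2) = 5
g(g(t1, t2), t3) = 4
g(g(g(t1, t2), t3), t4) = 9


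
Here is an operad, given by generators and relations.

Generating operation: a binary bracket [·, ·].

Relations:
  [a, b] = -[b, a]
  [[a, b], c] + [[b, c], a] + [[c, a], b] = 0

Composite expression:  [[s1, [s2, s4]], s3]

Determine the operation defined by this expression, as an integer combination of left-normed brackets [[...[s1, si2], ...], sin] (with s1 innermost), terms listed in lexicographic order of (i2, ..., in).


[[[s1, s2], s4], s3] - [[[s1, s4], s2], s3]

Expand each bracket as ab - ba; the s1-initial words give the coefficients.
Composite bracket: [[s1, [s2, s4]], s3]
The bracket unfolds into 8 signed words via [a, b] = ab - ba (2^3 = 8).
Words beginning with s1 determine it all:
  sign of s1s2s4s3 is +1, so it contributes +[[[s1, s2], s4], s3]
  sign of s1s4s2s3 is -1, so it contributes -[[[s1, s4], s2], s3]


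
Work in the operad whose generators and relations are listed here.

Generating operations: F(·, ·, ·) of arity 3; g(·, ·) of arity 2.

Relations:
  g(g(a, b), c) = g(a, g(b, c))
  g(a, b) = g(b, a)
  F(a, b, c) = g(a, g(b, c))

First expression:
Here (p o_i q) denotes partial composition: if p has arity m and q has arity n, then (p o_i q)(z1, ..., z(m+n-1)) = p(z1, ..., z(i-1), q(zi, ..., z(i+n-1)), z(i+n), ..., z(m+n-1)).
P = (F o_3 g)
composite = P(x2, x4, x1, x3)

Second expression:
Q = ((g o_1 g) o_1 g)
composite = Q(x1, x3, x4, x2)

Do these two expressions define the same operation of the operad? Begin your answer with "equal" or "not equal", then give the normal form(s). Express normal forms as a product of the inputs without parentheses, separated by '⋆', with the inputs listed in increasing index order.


equal; the common form is x1 ⋆ x2 ⋆ x3 ⋆ x4

In normal form, the first expression is x1 ⋆ x2 ⋆ x3 ⋆ x4
In normal form, the second expression is x1 ⋆ x2 ⋆ x3 ⋆ x4
The forms coincide; equal.


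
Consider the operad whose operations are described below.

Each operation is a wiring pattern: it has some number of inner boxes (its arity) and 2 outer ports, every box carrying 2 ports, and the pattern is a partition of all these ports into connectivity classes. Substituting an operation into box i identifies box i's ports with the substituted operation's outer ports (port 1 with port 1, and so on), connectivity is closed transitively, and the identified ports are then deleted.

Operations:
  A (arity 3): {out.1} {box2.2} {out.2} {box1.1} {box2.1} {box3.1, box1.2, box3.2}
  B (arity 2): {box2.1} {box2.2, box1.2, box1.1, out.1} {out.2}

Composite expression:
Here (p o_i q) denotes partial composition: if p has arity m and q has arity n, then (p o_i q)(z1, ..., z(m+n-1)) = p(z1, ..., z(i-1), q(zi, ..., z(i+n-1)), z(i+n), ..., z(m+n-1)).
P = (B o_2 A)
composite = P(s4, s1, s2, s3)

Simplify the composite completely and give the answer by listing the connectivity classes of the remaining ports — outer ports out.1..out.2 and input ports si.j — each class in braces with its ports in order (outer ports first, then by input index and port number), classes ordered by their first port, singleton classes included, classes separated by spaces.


{out.1, s4.1, s4.2} {out.2} {s1.1} {s1.2, s3.1, s3.2} {s2.1} {s2.2}

Two ports join when wires chain via B-identified ports.
through A, on inputs (s1, s2, s3): {out.1} {out.2} {s1.1} {s1.2, s3.1, s3.2} {s2.1} {s2.2} (out.j = stage outer ports)
through B, on inputs (s4, s1, s2, s3): {out.1, s4.1, s4.2} {out.2} {s1.1} {s1.2, s3.1, s3.2} {s2.1} {s2.2} (out.j = stage outer ports)


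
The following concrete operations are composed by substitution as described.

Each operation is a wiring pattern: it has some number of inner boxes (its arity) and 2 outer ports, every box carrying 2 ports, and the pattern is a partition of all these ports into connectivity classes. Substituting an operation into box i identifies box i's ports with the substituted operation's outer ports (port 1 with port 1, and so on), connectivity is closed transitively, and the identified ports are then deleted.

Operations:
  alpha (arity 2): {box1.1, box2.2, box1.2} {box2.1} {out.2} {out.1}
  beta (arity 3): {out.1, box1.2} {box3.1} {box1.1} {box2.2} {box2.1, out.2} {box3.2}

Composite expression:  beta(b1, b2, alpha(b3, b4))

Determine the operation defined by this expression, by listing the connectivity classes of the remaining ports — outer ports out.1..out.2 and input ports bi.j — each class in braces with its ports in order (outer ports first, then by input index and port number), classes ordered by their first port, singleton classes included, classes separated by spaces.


{out.1, b1.2} {out.2, b2.1} {b1.1} {b2.2} {b3.1, b3.2, b4.2} {b4.1}

Reachability decides: close wires over beta-identified ports.
through alpha, on inputs (b3, b4): {out.1} {out.2} {b3.1, b3.2, b4.2} {b4.1} (out.j = stage outer ports)
through beta, on inputs (b1, b2, b3, b4): {out.1, b1.2} {out.2, b2.1} {b1.1} {b2.2} {b3.1, b3.2, b4.2} {b4.1} (out.j = stage outer ports)


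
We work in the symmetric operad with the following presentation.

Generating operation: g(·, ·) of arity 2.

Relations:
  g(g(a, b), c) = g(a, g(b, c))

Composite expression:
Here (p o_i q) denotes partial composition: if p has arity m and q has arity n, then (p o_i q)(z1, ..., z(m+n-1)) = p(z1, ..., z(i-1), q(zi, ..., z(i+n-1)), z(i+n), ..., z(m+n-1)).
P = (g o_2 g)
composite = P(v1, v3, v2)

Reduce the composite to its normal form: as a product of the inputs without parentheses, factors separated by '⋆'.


v1 ⋆ v3 ⋆ v2

The g-tree's shape is irrelevant; the v-reading-order decides.
g(v3, v2) spells out as v3 ⋆ v2
g(v1, g(v3, v2)) spells out as v1 ⋆ v3 ⋆ v2


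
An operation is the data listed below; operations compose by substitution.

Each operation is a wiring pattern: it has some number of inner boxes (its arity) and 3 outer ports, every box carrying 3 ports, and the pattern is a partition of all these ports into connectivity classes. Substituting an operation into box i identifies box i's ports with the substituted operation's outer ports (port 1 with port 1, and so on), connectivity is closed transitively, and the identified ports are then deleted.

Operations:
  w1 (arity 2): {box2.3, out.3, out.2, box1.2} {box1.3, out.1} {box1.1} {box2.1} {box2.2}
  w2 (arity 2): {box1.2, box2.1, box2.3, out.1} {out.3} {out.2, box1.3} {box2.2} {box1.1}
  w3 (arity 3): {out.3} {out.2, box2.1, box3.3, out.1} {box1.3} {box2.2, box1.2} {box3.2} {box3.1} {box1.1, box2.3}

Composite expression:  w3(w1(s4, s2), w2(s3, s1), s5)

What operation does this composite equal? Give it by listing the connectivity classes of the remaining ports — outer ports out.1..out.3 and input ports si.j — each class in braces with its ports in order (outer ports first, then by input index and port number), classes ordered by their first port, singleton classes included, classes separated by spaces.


{out.1, out.2, s1.1, s1.3, s3.2, s5.3} {out.3} {s1.2} {s2.1} {s2.2} {s2.3, s3.3, s4.2} {s3.1} {s4.1} {s4.3} {s5.1} {s5.2}

Two ports join when wires chain via w3-identified ports.
w1 over (s4, s2) gives {out.1, s4.3} {out.2, out.3, s2.3, s4.2} {s2.1} {s2.2} {s4.1}, out.j being that stage's outer ports
w2 over (s3, s1) gives {out.1, s1.1, s1.3, s3.2} {out.2, s3.3} {out.3} {s1.2} {s3.1}, out.j being that stage's outer ports
w3 over (s4, s2, s3, s1, s5) gives {out.1, out.2, s1.1, s1.3, s3.2, s5.3} {out.3} {s1.2} {s2.1} {s2.2} {s2.3, s3.3, s4.2} {s3.1} {s4.1} {s4.3} {s5.1} {s5.2}, out.j being that stage's outer ports


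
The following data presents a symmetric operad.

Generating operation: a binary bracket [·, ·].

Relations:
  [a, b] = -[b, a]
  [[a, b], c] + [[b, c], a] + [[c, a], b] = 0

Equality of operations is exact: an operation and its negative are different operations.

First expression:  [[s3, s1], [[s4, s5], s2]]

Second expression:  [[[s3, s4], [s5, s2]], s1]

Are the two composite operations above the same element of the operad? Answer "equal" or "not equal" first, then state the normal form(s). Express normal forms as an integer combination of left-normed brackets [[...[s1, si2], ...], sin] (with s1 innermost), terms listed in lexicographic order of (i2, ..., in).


not equal; the first gives [[[[s1, s3], s2], s4], s5] - [[[[s1, s3], s2], s5], s4] - [[[[s1, s3], s4], s5], s2] + [[[[s1, s3], s5], s4], s2] and the second -[[[[s1, s2], s5], s3], s4] + [[[[s1, s2], s5], s4], s3] + [[[[s1, s3], s4], s2], s5] - [[[[s1, s3], s4], s5], s2] - [[[[s1, s4], s3], s2], s5] + [[[[s1, s4], s3], s5], s2] + [[[[s1, s5], s2], s3], s4] - [[[[s1, s5], s2], s4], s3]


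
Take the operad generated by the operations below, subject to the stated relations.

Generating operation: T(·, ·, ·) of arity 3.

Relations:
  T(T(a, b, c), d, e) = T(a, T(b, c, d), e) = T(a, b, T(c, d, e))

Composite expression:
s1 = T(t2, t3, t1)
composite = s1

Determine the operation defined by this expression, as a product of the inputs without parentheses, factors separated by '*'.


t2 * t3 * t1

Under associativity of T, the answer is the t's in reading order.
T(t2, t3, t1) spells out as t2 * t3 * t1


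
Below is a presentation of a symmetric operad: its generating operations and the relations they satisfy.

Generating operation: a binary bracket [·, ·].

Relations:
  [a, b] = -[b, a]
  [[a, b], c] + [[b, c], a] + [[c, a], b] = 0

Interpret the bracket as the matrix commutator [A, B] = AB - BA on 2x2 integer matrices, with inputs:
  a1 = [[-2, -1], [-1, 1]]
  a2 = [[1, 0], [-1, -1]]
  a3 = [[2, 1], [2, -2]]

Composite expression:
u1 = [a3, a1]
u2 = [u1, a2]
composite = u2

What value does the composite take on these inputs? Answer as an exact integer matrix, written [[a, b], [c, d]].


[[1, 2], [-2, -1]]

[a3, a1] = [[1, -1], [-2, -1]]
[[a3, a1], a2] = [[1, 2], [-2, -1]]


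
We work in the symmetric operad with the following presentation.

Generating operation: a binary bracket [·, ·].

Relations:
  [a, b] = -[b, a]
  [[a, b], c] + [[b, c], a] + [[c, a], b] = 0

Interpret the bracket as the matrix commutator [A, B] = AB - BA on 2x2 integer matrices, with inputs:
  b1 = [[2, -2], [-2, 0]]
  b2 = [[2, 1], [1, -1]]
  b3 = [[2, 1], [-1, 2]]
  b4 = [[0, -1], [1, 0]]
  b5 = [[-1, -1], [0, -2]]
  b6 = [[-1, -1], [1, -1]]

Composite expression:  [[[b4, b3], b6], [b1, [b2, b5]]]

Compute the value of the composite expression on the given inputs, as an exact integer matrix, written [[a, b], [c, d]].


[[0, 0], [0, 0]]


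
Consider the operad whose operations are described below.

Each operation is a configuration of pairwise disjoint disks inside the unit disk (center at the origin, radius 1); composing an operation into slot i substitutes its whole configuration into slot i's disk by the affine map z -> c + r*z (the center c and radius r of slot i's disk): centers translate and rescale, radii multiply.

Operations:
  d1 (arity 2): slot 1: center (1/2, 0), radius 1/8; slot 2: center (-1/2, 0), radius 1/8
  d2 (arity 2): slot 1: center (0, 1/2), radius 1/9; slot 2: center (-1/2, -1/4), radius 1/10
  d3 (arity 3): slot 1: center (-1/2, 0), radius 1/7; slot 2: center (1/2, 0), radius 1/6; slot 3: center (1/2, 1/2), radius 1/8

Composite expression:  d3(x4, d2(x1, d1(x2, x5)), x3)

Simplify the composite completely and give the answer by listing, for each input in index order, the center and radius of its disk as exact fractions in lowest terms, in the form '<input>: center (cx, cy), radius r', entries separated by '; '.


x1: center (1/2, 1/12), radius 1/54; x2: center (17/40, -1/24), radius 1/480; x3: center (1/2, 1/2), radius 1/8; x4: center (-1/2, 0), radius 1/7; x5: center (49/120, -1/24), radius 1/480

Nesting under d3 composes maps z -> c + r*z down each x-path.
tracing x4 down its 1-map path: center (-1/2, 0), radius 1/7
tracing x1 down its 2-map path: center (1/2, 1/12), radius 1/54
tracing x2 down its 3-map path: center (17/40, -1/24), radius 1/480
tracing x5 down its 3-map path: center (49/120, -1/24), radius 1/480
tracing x3 down its 1-map path: center (1/2, 1/2), radius 1/8


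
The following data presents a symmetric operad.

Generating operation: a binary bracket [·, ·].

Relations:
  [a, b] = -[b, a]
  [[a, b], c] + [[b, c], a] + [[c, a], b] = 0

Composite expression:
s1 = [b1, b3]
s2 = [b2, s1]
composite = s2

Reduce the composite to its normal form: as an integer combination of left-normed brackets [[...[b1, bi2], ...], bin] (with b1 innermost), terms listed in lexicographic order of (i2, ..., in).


A multilinear Lie element is pinned by b1-initial words (b1 innermost).
Composite bracket: [b2, [b1, b3]]
Under [a, b] = ab - ba we get 4 signed associative words (2^2 = 4).
Keep just the words that open with b1:
  word b1b3b2 has sign -1, contributing -[[b1, b3], b2]

-[[b1, b3], b2]


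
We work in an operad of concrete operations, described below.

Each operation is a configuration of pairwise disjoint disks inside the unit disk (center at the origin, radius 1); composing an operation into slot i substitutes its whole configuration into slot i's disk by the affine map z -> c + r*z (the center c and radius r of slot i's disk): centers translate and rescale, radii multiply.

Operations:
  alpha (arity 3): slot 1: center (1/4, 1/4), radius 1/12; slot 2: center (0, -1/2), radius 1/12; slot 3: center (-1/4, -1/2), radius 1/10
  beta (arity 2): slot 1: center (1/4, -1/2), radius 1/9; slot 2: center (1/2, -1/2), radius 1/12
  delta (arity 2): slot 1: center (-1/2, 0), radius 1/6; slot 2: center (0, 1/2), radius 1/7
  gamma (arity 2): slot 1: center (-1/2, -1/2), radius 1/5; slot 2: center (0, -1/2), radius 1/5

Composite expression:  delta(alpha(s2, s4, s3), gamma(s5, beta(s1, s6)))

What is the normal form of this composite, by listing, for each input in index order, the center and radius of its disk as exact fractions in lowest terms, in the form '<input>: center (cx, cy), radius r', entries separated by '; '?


s1: center (1/140, 29/70), radius 1/315; s2: center (-11/24, 1/24), radius 1/72; s3: center (-13/24, -1/12), radius 1/60; s4: center (-1/2, -1/12), radius 1/72; s5: center (-1/14, 3/7), radius 1/35; s6: center (1/70, 29/70), radius 1/420


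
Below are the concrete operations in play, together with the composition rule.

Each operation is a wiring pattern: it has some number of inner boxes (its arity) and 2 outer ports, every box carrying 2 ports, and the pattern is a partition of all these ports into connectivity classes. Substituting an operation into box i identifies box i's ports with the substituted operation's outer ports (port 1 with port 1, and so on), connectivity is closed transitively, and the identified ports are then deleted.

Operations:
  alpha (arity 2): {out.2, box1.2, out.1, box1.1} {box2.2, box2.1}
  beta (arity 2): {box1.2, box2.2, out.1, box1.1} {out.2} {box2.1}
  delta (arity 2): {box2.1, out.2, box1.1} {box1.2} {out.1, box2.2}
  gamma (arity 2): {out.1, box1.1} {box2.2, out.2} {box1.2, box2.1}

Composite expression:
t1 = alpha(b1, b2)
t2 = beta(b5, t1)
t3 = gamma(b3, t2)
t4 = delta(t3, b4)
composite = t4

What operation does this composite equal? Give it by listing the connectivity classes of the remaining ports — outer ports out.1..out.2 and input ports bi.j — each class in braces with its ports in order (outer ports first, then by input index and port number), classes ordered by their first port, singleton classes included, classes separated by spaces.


Connectivity passes through glued delta-boundaries; trace each wire chain.
after alpha, the pattern on (b1, b2) reads {out.1, out.2, b1.1, b1.2} {b2.1, b2.2} (out.j = its outer ports)
after beta, the pattern on (b5, b1, b2) reads {out.1, b1.1, b1.2, b5.1, b5.2} {out.2} {b2.1, b2.2} (out.j = its outer ports)
after gamma, the pattern on (b3, b5, b1, b2) reads {out.1, b3.1} {out.2} {b1.1, b1.2, b3.2, b5.1, b5.2} {b2.1, b2.2} (out.j = its outer ports)
after delta, the pattern on (b3, b5, b1, b2, b4) reads {out.1, b4.2} {out.2, b3.1, b4.1} {b1.1, b1.2, b3.2, b5.1, b5.2} {b2.1, b2.2} (out.j = its outer ports)

{out.1, b4.2} {out.2, b3.1, b4.1} {b1.1, b1.2, b3.2, b5.1, b5.2} {b2.1, b2.2}


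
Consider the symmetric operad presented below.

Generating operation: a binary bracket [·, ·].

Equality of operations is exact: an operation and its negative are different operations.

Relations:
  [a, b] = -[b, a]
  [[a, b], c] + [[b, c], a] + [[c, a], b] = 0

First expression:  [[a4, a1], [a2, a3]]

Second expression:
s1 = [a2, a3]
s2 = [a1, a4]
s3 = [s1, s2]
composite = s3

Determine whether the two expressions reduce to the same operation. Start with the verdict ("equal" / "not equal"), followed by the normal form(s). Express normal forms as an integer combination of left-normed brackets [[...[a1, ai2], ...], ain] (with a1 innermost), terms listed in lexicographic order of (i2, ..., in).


In normal form, the first expression is -[[[a1, a4], a2], a3] + [[[a1, a4], a3], a2]
In normal form, the second expression is -[[[a1, a4], a2], a3] + [[[a1, a4], a3], a2]
Same normal form: equal.

equal — both sides give -[[[a1, a4], a2], a3] + [[[a1, a4], a3], a2]


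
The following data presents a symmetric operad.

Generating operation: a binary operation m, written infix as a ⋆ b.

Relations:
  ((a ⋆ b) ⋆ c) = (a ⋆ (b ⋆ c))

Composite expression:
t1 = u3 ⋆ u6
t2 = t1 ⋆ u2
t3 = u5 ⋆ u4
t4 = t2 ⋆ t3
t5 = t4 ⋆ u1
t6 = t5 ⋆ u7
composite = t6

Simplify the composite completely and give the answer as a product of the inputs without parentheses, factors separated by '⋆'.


u3 ⋆ u6 ⋆ u2 ⋆ u5 ⋆ u4 ⋆ u1 ⋆ u7

Key point: m is associative — brackets drop, the u-order remains.
(u3 ⋆ u6) spells out as u3 ⋆ u6
((u3 ⋆ u6) ⋆ u2) spells out as u3 ⋆ u6 ⋆ u2
(u5 ⋆ u4) spells out as u5 ⋆ u4
(((u3 ⋆ u6) ⋆ u2) ⋆ (u5 ⋆ u4)) spells out as u3 ⋆ u6 ⋆ u2 ⋆ u5 ⋆ u4
((((u3 ⋆ u6) ⋆ u2) ⋆ (u5 ⋆ u4)) ⋆ u1) spells out as u3 ⋆ u6 ⋆ u2 ⋆ u5 ⋆ u4 ⋆ u1
(((((u3 ⋆ u6) ⋆ u2) ⋆ (u5 ⋆ u4)) ⋆ u1) ⋆ u7) spells out as u3 ⋆ u6 ⋆ u2 ⋆ u5 ⋆ u4 ⋆ u1 ⋆ u7
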